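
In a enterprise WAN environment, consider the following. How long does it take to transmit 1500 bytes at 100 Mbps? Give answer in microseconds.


Given: packet = 1500 bytes, bandwidth = 100 Mbps
Packet in bits = 1500 * 8 = 12000 bits
Bandwidth = 100 * 10^6 = 100000000 bps
Time = 12000 / 100000000 seconds
Time in us = 12000 * 10^6 / 100000000 = 120

120


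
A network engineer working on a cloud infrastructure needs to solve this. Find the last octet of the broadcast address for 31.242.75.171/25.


Given: IP = 31.242.75.171, prefix = /25
Host bits = 32 - 25 = 7
Network last octet = 171 AND mask = 128
Host part size = 2^7 - 1 = 127
Broadcast last octet = 128 OR 127 = 255

255


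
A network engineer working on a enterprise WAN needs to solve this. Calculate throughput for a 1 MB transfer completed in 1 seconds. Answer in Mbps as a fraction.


Given: file = 1 MB, time = 1 s
File in Mb = 1 * 8 = 8 Mb
Throughput = 8 / 1 Mbps
Throughput = 8 Mbps

8


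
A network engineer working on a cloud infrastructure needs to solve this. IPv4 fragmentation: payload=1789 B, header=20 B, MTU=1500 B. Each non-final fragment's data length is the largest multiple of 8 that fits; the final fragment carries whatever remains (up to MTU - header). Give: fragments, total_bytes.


Max data per non-final fragment = floor((MTU - header)/8)*8 = floor((1500 - 20)/8)*8 = floor(1480/8)*8 = 1480 B
Final fragment needs no 8-byte alignment: it can carry up to MTU - header = 1480 B
Non-final fragments needed = ceil((payload - 1480) / 1480) = ceil(309/1480) = ceil(0.2088) = 1
Number of fragments = 1 + 1 = 2
Fragment sizes (data): 1 * 1480 B + 309 B (last, 309 <= 1480 OK)
Total bytes sent = payload + n_frags * header = 1789 + 2*20 = 1789 + 40 = 1829 B

2, 1829


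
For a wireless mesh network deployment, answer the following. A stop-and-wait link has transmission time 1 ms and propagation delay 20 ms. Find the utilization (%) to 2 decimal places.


Given: Ttrans = 1 ms, Tprop = 20 ms
RTT = 2 * Tprop = 2 * 20 = 40 ms
U = Ttrans / (Ttrans + RTT)
U = 1 / (1 + 40)
U = 1 / 41 = 0.02439
U% = 2.44%

2.44


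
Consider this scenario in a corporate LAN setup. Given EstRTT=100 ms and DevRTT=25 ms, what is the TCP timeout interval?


Given: EstRTT = 100 ms, DevRTT = 25 ms
Timeout = EstRTT + 4 * DevRTT
4 * DevRTT = 4 * 25 = 100
Timeout = 100 + 100 = 200 ms

200


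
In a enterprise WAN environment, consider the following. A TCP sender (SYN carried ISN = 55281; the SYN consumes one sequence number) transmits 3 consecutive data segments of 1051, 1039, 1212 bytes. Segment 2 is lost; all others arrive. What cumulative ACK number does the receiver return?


SYN uses sequence number 55281; first data byte = ISN + 1 = 55282.
Segment 1: SEQ = 55282, len = 1051 B, covers [55282, 56332]
Segment 2: SEQ = 56333, len = 1039 B, covers [56333, 57371] [LOST]
Segment 3: SEQ = 57372, len = 1212 B, covers [57372, 58583]
In-order data received: bytes [55282, 56332] (segments 1..1).
Segment 2 missing -> gap begins at byte 56333; later segments buffered out of order.
Cumulative ACK = next expected in-order byte = 55282 + 1051 = 56333

56333


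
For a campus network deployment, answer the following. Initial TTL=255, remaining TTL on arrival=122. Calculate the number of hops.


Given: initial TTL = 255, received TTL = 122
Hops = initial TTL - received TTL
Hops = 255 - 122 = 133

133


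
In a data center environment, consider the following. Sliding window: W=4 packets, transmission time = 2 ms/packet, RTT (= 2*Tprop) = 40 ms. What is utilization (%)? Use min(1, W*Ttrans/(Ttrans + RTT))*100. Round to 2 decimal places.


Given: W = 4, Ttrans = 2 ms, RTT = 40 ms (= 2 * Tprop, Tprop = 20 ms)
Cycle time = Ttrans + RTT = 2 + 40 = 42 ms (first packet sent until its ACK returns)
W * Ttrans = 4 * 2 = 8 ms of sending per cycle
W * Ttrans / (Ttrans + RTT) = 8 / 42 = 0.190476
U = min(1, 0.190476) = 0.190476
U% = 19.05%

19.05


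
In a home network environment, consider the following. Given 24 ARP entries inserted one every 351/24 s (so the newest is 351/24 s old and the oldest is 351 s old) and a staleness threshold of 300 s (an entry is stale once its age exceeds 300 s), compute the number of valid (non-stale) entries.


Ages are k * 351/24 s for k = 1..24 (spacing = 14.6250 s).
Entry k is valid iff k * 351/24 <= 300 iff k <= 24 * 300 / 351 = 20.5128
n_valid = floor(20.5128) = 20
(n_stale = 24 - 20 = 4)

20


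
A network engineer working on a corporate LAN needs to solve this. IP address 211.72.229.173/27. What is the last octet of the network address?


Given: IP = 211.72.229.173, prefix = /27
Subnet mask = 255.255.255.224
Last octet of IP: 173
Last octet of mask: 224
Network last octet = 173 AND 224 = 160

160


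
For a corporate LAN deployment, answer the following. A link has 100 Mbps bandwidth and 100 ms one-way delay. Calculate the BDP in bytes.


Given: bandwidth = 100 Mbps, delay = 100 ms
BDP in bits = 100 * 10^6 * 100 / 1000
BDP in bits = 10000000
BDP in bytes = 10000000 / 8 = 1250000

1250000


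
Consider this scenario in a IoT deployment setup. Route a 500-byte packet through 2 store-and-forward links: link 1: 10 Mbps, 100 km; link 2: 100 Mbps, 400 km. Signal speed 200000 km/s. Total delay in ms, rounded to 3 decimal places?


Packet = 500 bytes = 4000 bits. Store-and-forward: sum (t_trans + t_prop) per link.
Link 1: t_trans = 4000/(10*10^6) s = 0.4000 ms; t_prop = 100/200000 s = 0.5000 ms; subtotal = 0.9000 ms
Link 2: t_trans = 4000/(100*10^6) s = 0.0400 ms; t_prop = 400/200000 s = 2.0000 ms; subtotal = 2.0400 ms
End-to-end = 0.9000 + 2.0400 = 2.9400 ms -> 2.940 ms (3 dp)

2.940


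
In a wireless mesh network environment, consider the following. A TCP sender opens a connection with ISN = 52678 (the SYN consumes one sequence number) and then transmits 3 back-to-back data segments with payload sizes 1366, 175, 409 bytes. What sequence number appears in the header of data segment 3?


The SYN occupies sequence number ISN = 52678, so the first data byte is ISN + 1 = 52679.
SEQ of data segment i = (ISN + 1) + sum of payload sizes of segments 1..i-1.
Segment 1: SEQ = 52679, payload = 1366 bytes
Segment 2: SEQ = 54045, payload = 175 bytes
Segment 3: SEQ = 54220, payload = 409 bytes
SEQ of segment 3 = 52679 + 1366 + 175 = 54220

54220


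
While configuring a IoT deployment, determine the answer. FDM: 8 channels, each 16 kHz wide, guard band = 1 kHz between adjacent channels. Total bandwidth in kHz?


Given: 8 channels, 16 kHz each, guard = 1 kHz
Channel bandwidth = 8 * 16 = 128 kHz
Guard bands = 7 gaps * 1 kHz = 7 kHz
Total = 128 + 7 = 135 kHz

135


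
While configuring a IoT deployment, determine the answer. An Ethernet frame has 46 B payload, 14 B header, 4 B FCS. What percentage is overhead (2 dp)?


Given: payload = 46 B, header = 14 B, trailer = 4 B
Overhead bytes = header + trailer = 14 + 4 = 18
Total frame = payload + overhead = 46 + 18 = 64
Overhead % = 18 / 64 * 100 = 28.1250% -> 28.13% (2 dp)

28.13


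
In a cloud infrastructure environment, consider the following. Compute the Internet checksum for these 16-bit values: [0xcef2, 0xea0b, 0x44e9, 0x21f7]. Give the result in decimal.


Given words: [0xcef2, 0xea0b, 0x44e9, 0x21f7]
Step 1: Sum all words
Raw sum = 52978 + 59915 + 17641 + 8695 = 139229
Step 2: Fold carry: (8157 + 2) = 8159
One's complement = ~8159 & 0xFFFF = 57376

57376


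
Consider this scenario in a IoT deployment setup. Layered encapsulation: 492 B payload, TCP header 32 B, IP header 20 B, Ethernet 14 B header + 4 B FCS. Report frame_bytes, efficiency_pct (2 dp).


TCP segment = 492 + 32 = 524 B
IP packet = 524 + 20 = 544 B
Ethernet frame = 544 + 14 + 4 = 562 B
Efficiency = app / frame = 492 / 562 = 0.875445 = 87.5445% -> 87.54% (2 dp)

562, 87.54


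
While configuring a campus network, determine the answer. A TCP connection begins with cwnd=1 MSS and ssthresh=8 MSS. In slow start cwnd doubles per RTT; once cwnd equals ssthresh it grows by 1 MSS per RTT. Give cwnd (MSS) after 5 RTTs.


RTT 0: cwnd = 1 MSS (initial)
RTT 1: cwnd = 2 MSS (slow start, doubled)
RTT 2: cwnd = 4 MSS (slow start, doubled)
RTT 3: cwnd = 8 MSS (slow start, doubled)
RTT 4: cwnd = 9 MSS (congestion avoidance, +1)
RTT 5: cwnd = 10 MSS (congestion avoidance, +1)

10


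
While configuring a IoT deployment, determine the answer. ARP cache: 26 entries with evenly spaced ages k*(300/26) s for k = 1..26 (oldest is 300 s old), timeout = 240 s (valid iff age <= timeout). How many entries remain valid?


Ages are k * 300/26 s for k = 1..26 (spacing = 11.5385 s).
Entry k is valid iff k * 300/26 <= 240 iff k <= 26 * 240 / 300 = 20.8000
n_valid = floor(20.8000) = 20
(n_stale = 26 - 20 = 6)

20


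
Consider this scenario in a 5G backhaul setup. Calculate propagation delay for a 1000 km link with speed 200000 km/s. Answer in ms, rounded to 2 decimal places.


Given: distance = 1000 km, speed = 200000 km/s
Delay = distance / speed = 1000 / 200000 seconds
Delay in ms = 1000 * 1000 / 200000
Delay = 5.0000 ms
Rounded to 2 dp = 5.00 ms

5.00


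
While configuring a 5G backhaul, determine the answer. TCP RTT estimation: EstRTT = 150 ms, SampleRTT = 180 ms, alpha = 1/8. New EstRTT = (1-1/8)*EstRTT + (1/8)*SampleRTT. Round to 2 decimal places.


Given: EstRTT = 150 ms, SampleRTT = 180 ms, alpha = 1/8
New EstRTT = (1 - alpha) * EstRTT + alpha * SampleRTT
(7/8) * 150 = 131.25
(1/8) * 180 = 22.5
New EstRTT = 131.25 + 22.5 = 153.75 ms -> 153.75 ms (2 dp)

153.75


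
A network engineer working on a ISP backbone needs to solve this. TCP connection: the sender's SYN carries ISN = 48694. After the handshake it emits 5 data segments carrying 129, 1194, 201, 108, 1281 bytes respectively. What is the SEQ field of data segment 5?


The SYN occupies sequence number ISN = 48694, so the first data byte is ISN + 1 = 48695.
SEQ of data segment i = (ISN + 1) + sum of payload sizes of segments 1..i-1.
Segment 1: SEQ = 48695, payload = 129 bytes
Segment 2: SEQ = 48824, payload = 1194 bytes
Segment 3: SEQ = 50018, payload = 201 bytes
Segment 4: SEQ = 50219, payload = 108 bytes
Segment 5: SEQ = 50327, payload = 1281 bytes
SEQ of segment 5 = 48695 + 129 + 1194 + 201 + 108 = 50327

50327


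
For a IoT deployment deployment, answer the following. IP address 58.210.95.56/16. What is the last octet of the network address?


Given: IP = 58.210.95.56, prefix = /16
Subnet mask = 255.255.0.0
Last octet of IP: 56
Last octet of mask: 0
Network last octet = 56 AND 0 = 0

0


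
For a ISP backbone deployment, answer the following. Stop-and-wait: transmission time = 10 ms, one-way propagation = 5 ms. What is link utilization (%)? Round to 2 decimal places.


Given: Ttrans = 10 ms, Tprop = 5 ms
RTT = 2 * Tprop = 2 * 5 = 10 ms
U = Ttrans / (Ttrans + RTT)
U = 10 / (10 + 10)
U = 10 / 20 = 0.5
U% = 50.00%

50.00


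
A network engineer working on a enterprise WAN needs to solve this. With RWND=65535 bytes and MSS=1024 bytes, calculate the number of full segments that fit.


Given: RWND = 65535 bytes, MSS = 1024 bytes
Full segments = floor(RWND / MSS)
Full segments = floor(65535 / 1024)
Full segments = floor(63.999) = 63

63


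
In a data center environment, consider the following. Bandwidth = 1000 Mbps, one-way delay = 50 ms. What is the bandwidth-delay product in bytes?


Given: bandwidth = 1000 Mbps, delay = 50 ms
BDP in bits = 1000 * 10^6 * 50 / 1000
BDP in bits = 50000000
BDP in bytes = 50000000 / 8 = 6250000

6250000


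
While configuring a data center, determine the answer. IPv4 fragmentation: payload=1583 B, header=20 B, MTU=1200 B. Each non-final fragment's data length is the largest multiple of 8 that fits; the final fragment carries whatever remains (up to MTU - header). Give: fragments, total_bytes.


Max data per non-final fragment = floor((MTU - header)/8)*8 = floor((1200 - 20)/8)*8 = floor(1180/8)*8 = 1176 B
Final fragment needs no 8-byte alignment: it can carry up to MTU - header = 1180 B
Non-final fragments needed = ceil((payload - 1180) / 1176) = ceil(403/1176) = ceil(0.3427) = 1
Number of fragments = 1 + 1 = 2
Fragment sizes (data): 1 * 1176 B + 407 B (last, 407 <= 1180 OK)
Total bytes sent = payload + n_frags * header = 1583 + 2*20 = 1583 + 40 = 1623 B

2, 1623


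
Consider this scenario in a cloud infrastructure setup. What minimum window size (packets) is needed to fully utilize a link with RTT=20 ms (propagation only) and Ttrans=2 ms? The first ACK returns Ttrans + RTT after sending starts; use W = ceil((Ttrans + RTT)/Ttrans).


Given: Ttrans = 2 ms, RTT = 20 ms (= 2 * Tprop, Tprop = 10 ms)
Time until first ACK returns = Ttrans + RTT = 2 + 20 = 22 ms
Need W * Ttrans >= Ttrans + RTT  ->  W >= (Ttrans + RTT) / Ttrans
(Ttrans + RTT) / Ttrans = 22 / 2 = 11
W_min = ceil(11) = 11

11


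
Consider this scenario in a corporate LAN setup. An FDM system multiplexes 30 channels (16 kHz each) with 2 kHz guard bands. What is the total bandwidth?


Given: 30 channels, 16 kHz each, guard = 2 kHz
Channel bandwidth = 30 * 16 = 480 kHz
Guard bands = 29 gaps * 2 kHz = 58 kHz
Total = 480 + 58 = 538 kHz

538


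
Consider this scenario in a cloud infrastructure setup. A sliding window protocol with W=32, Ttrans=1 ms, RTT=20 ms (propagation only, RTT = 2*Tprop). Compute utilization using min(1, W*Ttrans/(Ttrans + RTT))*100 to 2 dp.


Given: W = 32, Ttrans = 1 ms, RTT = 20 ms (= 2 * Tprop, Tprop = 10 ms)
Cycle time = Ttrans + RTT = 1 + 20 = 21 ms (first packet sent until its ACK returns)
W * Ttrans = 32 * 1 = 32 ms of sending per cycle
W * Ttrans / (Ttrans + RTT) = 32 / 21 = 1.523810
U = min(1, 1.523810) = 1.000000
U% = 100.00%

100.00


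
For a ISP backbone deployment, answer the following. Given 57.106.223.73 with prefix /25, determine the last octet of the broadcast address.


Given: IP = 57.106.223.73, prefix = /25
Host bits = 32 - 25 = 7
Network last octet = 73 AND mask = 0
Host part size = 2^7 - 1 = 127
Broadcast last octet = 0 OR 127 = 127

127


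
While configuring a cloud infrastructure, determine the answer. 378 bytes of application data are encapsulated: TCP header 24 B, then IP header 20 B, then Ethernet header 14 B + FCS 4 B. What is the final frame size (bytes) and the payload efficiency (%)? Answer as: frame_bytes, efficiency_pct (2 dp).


TCP segment = 378 + 24 = 402 B
IP packet = 402 + 20 = 422 B
Ethernet frame = 422 + 14 + 4 = 440 B
Efficiency = app / frame = 378 / 440 = 0.859091 = 85.9091% -> 85.91% (2 dp)

440, 85.91


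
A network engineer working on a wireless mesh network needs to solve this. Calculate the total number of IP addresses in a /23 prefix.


Given: CIDR prefix /23
Host bits = 32 - 23 = 9
Total addresses = 2^9 = 512

512


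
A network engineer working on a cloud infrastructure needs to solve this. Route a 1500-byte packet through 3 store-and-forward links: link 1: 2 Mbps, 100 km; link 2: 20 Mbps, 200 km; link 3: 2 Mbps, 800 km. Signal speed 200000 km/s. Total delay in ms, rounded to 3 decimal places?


Packet = 1500 bytes = 12000 bits. Store-and-forward: sum (t_trans + t_prop) per link.
Link 1: t_trans = 12000/(2*10^6) s = 6.0000 ms; t_prop = 100/200000 s = 0.5000 ms; subtotal = 6.5000 ms
Link 2: t_trans = 12000/(20*10^6) s = 0.6000 ms; t_prop = 200/200000 s = 1.0000 ms; subtotal = 1.6000 ms
Link 3: t_trans = 12000/(2*10^6) s = 6.0000 ms; t_prop = 800/200000 s = 4.0000 ms; subtotal = 10.0000 ms
End-to-end = 6.5000 + 1.6000 + 10.0000 = 18.1000 ms -> 18.100 ms (3 dp)

18.100


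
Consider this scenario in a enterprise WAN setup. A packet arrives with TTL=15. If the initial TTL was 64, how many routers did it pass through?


Given: initial TTL = 64, received TTL = 15
Hops = initial TTL - received TTL
Hops = 64 - 15 = 49

49


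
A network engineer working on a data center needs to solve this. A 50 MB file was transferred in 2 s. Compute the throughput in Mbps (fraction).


Given: file = 50 MB, time = 2 s
File in Mb = 50 * 8 = 400 Mb
Throughput = 400 / 2 Mbps
Throughput = 200 Mbps

200


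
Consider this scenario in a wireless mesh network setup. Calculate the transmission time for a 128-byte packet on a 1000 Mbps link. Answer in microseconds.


Given: packet = 128 bytes, bandwidth = 1000 Mbps
Packet in bits = 128 * 8 = 1024 bits
Bandwidth = 1000 * 10^6 = 1000000000 bps
Time = 1024 / 1000000000 seconds
Time in us = 1024 * 10^6 / 1000000000 = 1.024

1.024


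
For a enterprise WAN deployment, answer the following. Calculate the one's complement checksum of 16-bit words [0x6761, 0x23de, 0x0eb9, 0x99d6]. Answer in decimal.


Given words: [0x6761, 0x23de, 0x0eb9, 0x99d6]
Step 1: Sum all words
Raw sum = 26465 + 9182 + 3769 + 39382 = 78798
Step 2: Fold carry: (13262 + 1) = 13263
One's complement = ~13263 & 0xFFFF = 52272

52272


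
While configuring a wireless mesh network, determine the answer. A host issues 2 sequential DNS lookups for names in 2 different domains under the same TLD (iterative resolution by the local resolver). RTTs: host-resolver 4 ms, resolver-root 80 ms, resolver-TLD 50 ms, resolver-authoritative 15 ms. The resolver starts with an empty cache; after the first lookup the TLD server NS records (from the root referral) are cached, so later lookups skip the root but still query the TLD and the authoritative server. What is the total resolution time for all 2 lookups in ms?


Lookup 1 (cold cache): local + root + TLD + auth = 4 + 80 + 50 + 15 = 149 ms
Lookups 2..2 (TLD NS cached -> skip root; new domain -> still ask TLD and auth): local + TLD + auth = 4 + 50 + 15 = 69 ms each
Remaining 1 lookups: 1 * 69 = 69 ms
Total = 149 + 69 = 218 ms

218


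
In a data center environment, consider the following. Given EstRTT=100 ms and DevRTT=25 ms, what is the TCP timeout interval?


Given: EstRTT = 100 ms, DevRTT = 25 ms
Timeout = EstRTT + 4 * DevRTT
4 * DevRTT = 4 * 25 = 100
Timeout = 100 + 100 = 200 ms

200


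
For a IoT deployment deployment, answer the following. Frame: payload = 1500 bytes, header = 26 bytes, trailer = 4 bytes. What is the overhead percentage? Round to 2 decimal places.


Given: payload = 1500 B, header = 26 B, trailer = 4 B
Overhead bytes = header + trailer = 26 + 4 = 30
Total frame = payload + overhead = 1500 + 30 = 1530
Overhead % = 30 / 1530 * 100 = 1.9608% -> 1.96% (2 dp)

1.96


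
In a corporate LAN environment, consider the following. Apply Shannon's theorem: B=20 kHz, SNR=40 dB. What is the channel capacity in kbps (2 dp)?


Given: B = 20 kHz, SNR = 40 dB
SNR linear = 10^(40/10) = 10000
1 + SNR = 10001
log2(10001) = 13.2878566418
C = 20 * 1000 * 13.2878566418 = 265757.1328 bps
C = 265.757133 kbps -> 265.76 kbps (2 dp)

265.76


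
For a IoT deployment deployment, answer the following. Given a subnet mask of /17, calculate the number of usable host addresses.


Given: subnet mask /17
Host bits = 32 - 17 = 15
Total addresses = 2^15 = 32768
Usable hosts = 32768 - 2 (network + broadcast) = 32766

32766


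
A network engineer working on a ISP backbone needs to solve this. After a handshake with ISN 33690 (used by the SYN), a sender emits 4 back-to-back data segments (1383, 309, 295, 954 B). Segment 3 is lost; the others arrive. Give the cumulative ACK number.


SYN uses sequence number 33690; first data byte = ISN + 1 = 33691.
Segment 1: SEQ = 33691, len = 1383 B, covers [33691, 35073]
Segment 2: SEQ = 35074, len = 309 B, covers [35074, 35382]
Segment 3: SEQ = 35383, len = 295 B, covers [35383, 35677] [LOST]
Segment 4: SEQ = 35678, len = 954 B, covers [35678, 36631]
In-order data received: bytes [33691, 35382] (segments 1..2).
Segment 3 missing -> gap begins at byte 35383; later segments buffered out of order.
Cumulative ACK = next expected in-order byte = 33691 + 1383 + 309 = 35383

35383


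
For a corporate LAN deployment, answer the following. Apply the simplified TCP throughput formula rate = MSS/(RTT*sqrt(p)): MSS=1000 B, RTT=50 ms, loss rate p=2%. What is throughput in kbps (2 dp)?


Given: MSS = 1000 bytes, RTT = 50 ms, loss = 2%
RTT in seconds = 50 / 1000 = 0.05
Loss rate = 2% = 0.02
sqrt(loss) = sqrt(0.02) = 0.141421356237
Throughput (bytes/s) = 1000 / (0.05 * 0.141421356237) = 141421.3562
Throughput (kbps) = 141421.3562 * 8 / 1000 = 1131.370850 -> 1131.37 kbps (2 dp)

1131.37


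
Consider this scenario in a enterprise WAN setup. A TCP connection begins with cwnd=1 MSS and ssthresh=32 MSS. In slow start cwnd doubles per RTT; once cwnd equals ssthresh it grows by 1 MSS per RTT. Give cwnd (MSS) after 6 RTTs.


RTT 0: cwnd = 1 MSS (initial)
RTT 1: cwnd = 2 MSS (slow start, doubled)
RTT 2: cwnd = 4 MSS (slow start, doubled)
RTT 3: cwnd = 8 MSS (slow start, doubled)
RTT 4: cwnd = 16 MSS (slow start, doubled)
RTT 5: cwnd = 32 MSS (slow start, doubled)
RTT 6: cwnd = 33 MSS (congestion avoidance, +1)

33


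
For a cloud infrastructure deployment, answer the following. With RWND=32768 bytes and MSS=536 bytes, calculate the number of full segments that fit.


Given: RWND = 32768 bytes, MSS = 536 bytes
Full segments = floor(RWND / MSS)
Full segments = floor(32768 / 536)
Full segments = floor(61.1343) = 61

61


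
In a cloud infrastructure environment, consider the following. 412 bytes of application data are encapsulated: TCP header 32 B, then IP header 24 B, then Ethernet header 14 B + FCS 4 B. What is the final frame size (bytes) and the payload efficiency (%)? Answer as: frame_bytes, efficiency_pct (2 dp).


TCP segment = 412 + 32 = 444 B
IP packet = 444 + 24 = 468 B
Ethernet frame = 468 + 14 + 4 = 486 B
Efficiency = app / frame = 412 / 486 = 0.847737 = 84.7737% -> 84.77% (2 dp)

486, 84.77


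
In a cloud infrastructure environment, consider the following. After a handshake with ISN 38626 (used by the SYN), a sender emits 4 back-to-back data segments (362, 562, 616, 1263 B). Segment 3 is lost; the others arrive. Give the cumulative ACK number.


SYN uses sequence number 38626; first data byte = ISN + 1 = 38627.
Segment 1: SEQ = 38627, len = 362 B, covers [38627, 38988]
Segment 2: SEQ = 38989, len = 562 B, covers [38989, 39550]
Segment 3: SEQ = 39551, len = 616 B, covers [39551, 40166] [LOST]
Segment 4: SEQ = 40167, len = 1263 B, covers [40167, 41429]
In-order data received: bytes [38627, 39550] (segments 1..2).
Segment 3 missing -> gap begins at byte 39551; later segments buffered out of order.
Cumulative ACK = next expected in-order byte = 38627 + 362 + 562 = 39551

39551


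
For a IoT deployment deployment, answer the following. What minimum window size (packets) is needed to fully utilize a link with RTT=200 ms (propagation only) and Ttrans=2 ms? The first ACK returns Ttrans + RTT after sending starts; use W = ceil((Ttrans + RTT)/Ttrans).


Given: Ttrans = 2 ms, RTT = 200 ms (= 2 * Tprop, Tprop = 100 ms)
Time until first ACK returns = Ttrans + RTT = 2 + 200 = 202 ms
Need W * Ttrans >= Ttrans + RTT  ->  W >= (Ttrans + RTT) / Ttrans
(Ttrans + RTT) / Ttrans = 202 / 2 = 101
W_min = ceil(101) = 101

101


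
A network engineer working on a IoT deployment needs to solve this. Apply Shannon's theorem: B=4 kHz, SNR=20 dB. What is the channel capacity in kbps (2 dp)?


Given: B = 4 kHz, SNR = 20 dB
SNR linear = 10^(20/10) = 100
1 + SNR = 101
log2(101) = 6.6582114828
C = 4 * 1000 * 6.6582114828 = 26632.8459 bps
C = 26.632846 kbps -> 26.63 kbps (2 dp)

26.63


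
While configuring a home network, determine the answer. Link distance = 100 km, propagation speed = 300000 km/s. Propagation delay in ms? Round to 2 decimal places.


Given: distance = 100 km, speed = 300000 km/s
Delay = distance / speed = 100 / 300000 seconds
Delay in ms = 100 * 1000 / 300000
Delay = 0.3333 ms
Rounded to 2 dp = 0.33 ms

0.33


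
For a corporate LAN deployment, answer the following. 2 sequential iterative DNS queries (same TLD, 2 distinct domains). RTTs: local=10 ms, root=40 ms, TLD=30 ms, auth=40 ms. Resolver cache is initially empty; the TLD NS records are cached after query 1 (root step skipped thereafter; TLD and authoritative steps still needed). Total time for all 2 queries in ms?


Lookup 1 (cold cache): local + root + TLD + auth = 10 + 40 + 30 + 40 = 120 ms
Lookups 2..2 (TLD NS cached -> skip root; new domain -> still ask TLD and auth): local + TLD + auth = 10 + 30 + 40 = 80 ms each
Remaining 1 lookups: 1 * 80 = 80 ms
Total = 120 + 80 = 200 ms

200


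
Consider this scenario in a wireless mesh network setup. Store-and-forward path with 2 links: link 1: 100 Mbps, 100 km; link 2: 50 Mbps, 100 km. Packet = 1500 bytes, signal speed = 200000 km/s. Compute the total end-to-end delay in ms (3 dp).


Packet = 1500 bytes = 12000 bits. Store-and-forward: sum (t_trans + t_prop) per link.
Link 1: t_trans = 12000/(100*10^6) s = 0.1200 ms; t_prop = 100/200000 s = 0.5000 ms; subtotal = 0.6200 ms
Link 2: t_trans = 12000/(50*10^6) s = 0.2400 ms; t_prop = 100/200000 s = 0.5000 ms; subtotal = 0.7400 ms
End-to-end = 0.6200 + 0.7400 = 1.3600 ms -> 1.360 ms (3 dp)

1.360


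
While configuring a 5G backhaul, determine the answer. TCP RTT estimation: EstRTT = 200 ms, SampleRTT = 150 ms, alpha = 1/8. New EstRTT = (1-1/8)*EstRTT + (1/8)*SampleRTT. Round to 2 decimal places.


Given: EstRTT = 200 ms, SampleRTT = 150 ms, alpha = 1/8
New EstRTT = (1 - alpha) * EstRTT + alpha * SampleRTT
(7/8) * 200 = 175
(1/8) * 150 = 18.75
New EstRTT = 175 + 18.75 = 193.75 ms -> 193.75 ms (2 dp)

193.75


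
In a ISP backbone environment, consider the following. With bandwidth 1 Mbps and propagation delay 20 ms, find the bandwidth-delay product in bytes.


Given: bandwidth = 1 Mbps, delay = 20 ms
BDP in bits = 1 * 10^6 * 20 / 1000
BDP in bits = 20000
BDP in bytes = 20000 / 8 = 2500

2500


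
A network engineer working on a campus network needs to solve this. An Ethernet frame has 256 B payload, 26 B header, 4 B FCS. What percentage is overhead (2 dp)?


Given: payload = 256 B, header = 26 B, trailer = 4 B
Overhead bytes = header + trailer = 26 + 4 = 30
Total frame = payload + overhead = 256 + 30 = 286
Overhead % = 30 / 286 * 100 = 10.4895% -> 10.49% (2 dp)

10.49


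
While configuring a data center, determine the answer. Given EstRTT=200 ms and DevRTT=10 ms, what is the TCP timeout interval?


Given: EstRTT = 200 ms, DevRTT = 10 ms
Timeout = EstRTT + 4 * DevRTT
4 * DevRTT = 4 * 10 = 40
Timeout = 200 + 40 = 240 ms

240


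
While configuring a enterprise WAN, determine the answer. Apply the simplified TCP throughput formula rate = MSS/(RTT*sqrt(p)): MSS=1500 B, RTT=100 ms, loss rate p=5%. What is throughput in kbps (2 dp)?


Given: MSS = 1500 bytes, RTT = 100 ms, loss = 5%
RTT in seconds = 100 / 1000 = 0.1
Loss rate = 5% = 0.05
sqrt(loss) = sqrt(0.05) = 0.223606797750
Throughput (bytes/s) = 1500 / (0.1 * 0.223606797750) = 67082.0393
Throughput (kbps) = 67082.0393 * 8 / 1000 = 536.656315 -> 536.66 kbps (2 dp)

536.66


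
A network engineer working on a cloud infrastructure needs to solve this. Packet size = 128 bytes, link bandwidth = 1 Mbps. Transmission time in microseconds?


Given: packet = 128 bytes, bandwidth = 1 Mbps
Packet in bits = 128 * 8 = 1024 bits
Bandwidth = 1 * 10^6 = 1000000 bps
Time = 1024 / 1000000 seconds
Time in us = 1024 * 10^6 / 1000000 = 1024

1024


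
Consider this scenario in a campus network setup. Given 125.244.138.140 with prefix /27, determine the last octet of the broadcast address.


Given: IP = 125.244.138.140, prefix = /27
Host bits = 32 - 27 = 5
Network last octet = 140 AND mask = 128
Host part size = 2^5 - 1 = 31
Broadcast last octet = 128 OR 31 = 159

159


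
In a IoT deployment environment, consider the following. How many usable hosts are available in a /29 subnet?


Given: subnet mask /29
Host bits = 32 - 29 = 3
Total addresses = 2^3 = 8
Usable hosts = 8 - 2 (network + broadcast) = 6

6


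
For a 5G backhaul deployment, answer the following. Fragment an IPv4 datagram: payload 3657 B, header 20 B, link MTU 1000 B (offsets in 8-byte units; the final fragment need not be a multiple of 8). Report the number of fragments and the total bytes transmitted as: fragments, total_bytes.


Max data per non-final fragment = floor((MTU - header)/8)*8 = floor((1000 - 20)/8)*8 = floor(980/8)*8 = 976 B
Final fragment needs no 8-byte alignment: it can carry up to MTU - header = 980 B
Non-final fragments needed = ceil((payload - 980) / 976) = ceil(2677/976) = ceil(2.7428) = 3
Number of fragments = 3 + 1 = 4
Fragment sizes (data): 3 * 976 B + 729 B (last, 729 <= 980 OK)
Total bytes sent = payload + n_frags * header = 3657 + 4*20 = 3657 + 80 = 3737 B

4, 3737


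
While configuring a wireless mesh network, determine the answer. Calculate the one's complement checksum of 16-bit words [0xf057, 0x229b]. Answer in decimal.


Given words: [0xf057, 0x229b]
Step 1: Sum all words
Raw sum = 61527 + 8859 = 70386
Step 2: Fold carry: (4850 + 1) = 4851
One's complement = ~4851 & 0xFFFF = 60684

60684


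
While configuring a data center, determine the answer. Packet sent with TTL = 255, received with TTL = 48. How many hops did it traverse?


Given: initial TTL = 255, received TTL = 48
Hops = initial TTL - received TTL
Hops = 255 - 48 = 207

207


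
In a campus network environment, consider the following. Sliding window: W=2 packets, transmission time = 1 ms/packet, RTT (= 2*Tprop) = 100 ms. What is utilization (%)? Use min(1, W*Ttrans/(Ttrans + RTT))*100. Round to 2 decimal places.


Given: W = 2, Ttrans = 1 ms, RTT = 100 ms (= 2 * Tprop, Tprop = 50 ms)
Cycle time = Ttrans + RTT = 1 + 100 = 101 ms (first packet sent until its ACK returns)
W * Ttrans = 2 * 1 = 2 ms of sending per cycle
W * Ttrans / (Ttrans + RTT) = 2 / 101 = 0.019802
U = min(1, 0.019802) = 0.019802
U% = 1.98%

1.98


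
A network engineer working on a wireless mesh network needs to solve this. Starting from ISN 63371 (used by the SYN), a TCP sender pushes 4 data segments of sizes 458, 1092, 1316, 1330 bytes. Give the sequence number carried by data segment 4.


The SYN occupies sequence number ISN = 63371, so the first data byte is ISN + 1 = 63372.
SEQ of data segment i = (ISN + 1) + sum of payload sizes of segments 1..i-1.
Segment 1: SEQ = 63372, payload = 458 bytes
Segment 2: SEQ = 63830, payload = 1092 bytes
Segment 3: SEQ = 64922, payload = 1316 bytes
Segment 4: SEQ = 66238, payload = 1330 bytes
SEQ of segment 4 = 63372 + 458 + 1092 + 1316 = 66238

66238


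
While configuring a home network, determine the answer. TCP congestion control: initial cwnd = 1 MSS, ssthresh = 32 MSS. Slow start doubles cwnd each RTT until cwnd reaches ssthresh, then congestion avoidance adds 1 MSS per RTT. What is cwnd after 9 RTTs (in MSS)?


RTT 0: cwnd = 1 MSS (initial)
RTT 1: cwnd = 2 MSS (slow start, doubled)
RTT 2: cwnd = 4 MSS (slow start, doubled)
RTT 3: cwnd = 8 MSS (slow start, doubled)
RTT 4: cwnd = 16 MSS (slow start, doubled)
RTT 5: cwnd = 32 MSS (slow start, doubled)
RTT 6: cwnd = 33 MSS (congestion avoidance, +1)
RTT 7: cwnd = 34 MSS (congestion avoidance, +1)
RTT 8: cwnd = 35 MSS (congestion avoidance, +1)
RTT 9: cwnd = 36 MSS (congestion avoidance, +1)

36


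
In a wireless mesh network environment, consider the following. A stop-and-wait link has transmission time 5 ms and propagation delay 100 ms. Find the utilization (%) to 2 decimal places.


Given: Ttrans = 5 ms, Tprop = 100 ms
RTT = 2 * Tprop = 2 * 100 = 200 ms
U = Ttrans / (Ttrans + RTT)
U = 5 / (5 + 200)
U = 5 / 205 = 0.02439
U% = 2.44%

2.44


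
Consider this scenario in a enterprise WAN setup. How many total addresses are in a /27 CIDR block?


Given: CIDR prefix /27
Host bits = 32 - 27 = 5
Total addresses = 2^5 = 32

32


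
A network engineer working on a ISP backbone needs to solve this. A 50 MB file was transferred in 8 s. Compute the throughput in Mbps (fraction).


Given: file = 50 MB, time = 8 s
File in Mb = 50 * 8 = 400 Mb
Throughput = 400 / 8 Mbps
Throughput = 50 Mbps

50


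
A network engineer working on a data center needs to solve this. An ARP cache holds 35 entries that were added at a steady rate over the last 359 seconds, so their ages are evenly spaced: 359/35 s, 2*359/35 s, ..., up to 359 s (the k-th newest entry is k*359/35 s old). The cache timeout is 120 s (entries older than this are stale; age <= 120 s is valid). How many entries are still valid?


Ages are k * 359/35 s for k = 1..35 (spacing = 10.2571 s).
Entry k is valid iff k * 359/35 <= 120 iff k <= 35 * 120 / 359 = 11.6992
n_valid = floor(11.6992) = 11
(n_stale = 35 - 11 = 24)

11


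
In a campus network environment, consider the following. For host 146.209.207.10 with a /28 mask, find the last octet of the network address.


Given: IP = 146.209.207.10, prefix = /28
Subnet mask = 255.255.255.240
Last octet of IP: 10
Last octet of mask: 240
Network last octet = 10 AND 240 = 0

0


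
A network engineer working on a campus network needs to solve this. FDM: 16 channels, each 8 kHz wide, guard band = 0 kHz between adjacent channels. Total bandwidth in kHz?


Given: 16 channels, 8 kHz each, guard = 0 kHz
Channel bandwidth = 16 * 8 = 128 kHz
Guard bands = 15 gaps * 0 kHz = 0 kHz
Total = 128 + 0 = 128 kHz

128


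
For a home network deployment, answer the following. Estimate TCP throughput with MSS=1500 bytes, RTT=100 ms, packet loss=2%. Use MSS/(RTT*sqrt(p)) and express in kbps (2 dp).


Given: MSS = 1500 bytes, RTT = 100 ms, loss = 2%
RTT in seconds = 100 / 1000 = 0.1
Loss rate = 2% = 0.02
sqrt(loss) = sqrt(0.02) = 0.141421356237
Throughput (bytes/s) = 1500 / (0.1 * 0.141421356237) = 106066.0172
Throughput (kbps) = 106066.0172 * 8 / 1000 = 848.528137 -> 848.53 kbps (2 dp)

848.53


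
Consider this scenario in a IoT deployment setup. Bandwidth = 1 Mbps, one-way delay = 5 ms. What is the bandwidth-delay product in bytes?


Given: bandwidth = 1 Mbps, delay = 5 ms
BDP in bits = 1 * 10^6 * 5 / 1000
BDP in bits = 5000
BDP in bytes = 5000 / 8 = 625

625


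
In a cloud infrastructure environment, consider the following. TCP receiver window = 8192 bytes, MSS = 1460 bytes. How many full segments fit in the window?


Given: RWND = 8192 bytes, MSS = 1460 bytes
Full segments = floor(RWND / MSS)
Full segments = floor(8192 / 1460)
Full segments = floor(5.611) = 5

5


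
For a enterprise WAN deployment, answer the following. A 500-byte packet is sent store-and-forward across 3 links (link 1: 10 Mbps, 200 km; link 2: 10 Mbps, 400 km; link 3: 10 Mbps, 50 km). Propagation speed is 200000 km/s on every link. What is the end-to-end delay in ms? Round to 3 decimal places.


Packet = 500 bytes = 4000 bits. Store-and-forward: sum (t_trans + t_prop) per link.
Link 1: t_trans = 4000/(10*10^6) s = 0.4000 ms; t_prop = 200/200000 s = 1.0000 ms; subtotal = 1.4000 ms
Link 2: t_trans = 4000/(10*10^6) s = 0.4000 ms; t_prop = 400/200000 s = 2.0000 ms; subtotal = 2.4000 ms
Link 3: t_trans = 4000/(10*10^6) s = 0.4000 ms; t_prop = 50/200000 s = 0.2500 ms; subtotal = 0.6500 ms
End-to-end = 1.4000 + 2.4000 + 0.6500 = 4.4500 ms -> 4.450 ms (3 dp)

4.450


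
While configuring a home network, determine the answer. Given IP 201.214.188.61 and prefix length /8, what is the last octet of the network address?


Given: IP = 201.214.188.61, prefix = /8
Subnet mask = 255.0.0.0
Last octet of IP: 61
Last octet of mask: 0
Network last octet = 61 AND 0 = 0

0


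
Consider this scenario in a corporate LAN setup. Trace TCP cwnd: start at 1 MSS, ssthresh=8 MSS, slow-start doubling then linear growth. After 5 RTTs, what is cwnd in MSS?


RTT 0: cwnd = 1 MSS (initial)
RTT 1: cwnd = 2 MSS (slow start, doubled)
RTT 2: cwnd = 4 MSS (slow start, doubled)
RTT 3: cwnd = 8 MSS (slow start, doubled)
RTT 4: cwnd = 9 MSS (congestion avoidance, +1)
RTT 5: cwnd = 10 MSS (congestion avoidance, +1)

10


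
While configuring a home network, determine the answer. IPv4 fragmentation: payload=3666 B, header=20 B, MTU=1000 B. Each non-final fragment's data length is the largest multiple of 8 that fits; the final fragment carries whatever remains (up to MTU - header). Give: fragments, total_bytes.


Max data per non-final fragment = floor((MTU - header)/8)*8 = floor((1000 - 20)/8)*8 = floor(980/8)*8 = 976 B
Final fragment needs no 8-byte alignment: it can carry up to MTU - header = 980 B
Non-final fragments needed = ceil((payload - 980) / 976) = ceil(2686/976) = ceil(2.7520) = 3
Number of fragments = 3 + 1 = 4
Fragment sizes (data): 3 * 976 B + 738 B (last, 738 <= 980 OK)
Total bytes sent = payload + n_frags * header = 3666 + 4*20 = 3666 + 80 = 3746 B

4, 3746


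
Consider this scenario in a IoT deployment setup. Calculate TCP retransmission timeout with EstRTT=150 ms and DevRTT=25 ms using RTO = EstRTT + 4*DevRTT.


Given: EstRTT = 150 ms, DevRTT = 25 ms
Timeout = EstRTT + 4 * DevRTT
4 * DevRTT = 4 * 25 = 100
Timeout = 150 + 100 = 250 ms

250


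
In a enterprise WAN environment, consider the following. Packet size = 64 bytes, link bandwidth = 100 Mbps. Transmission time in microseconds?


Given: packet = 64 bytes, bandwidth = 100 Mbps
Packet in bits = 64 * 8 = 512 bits
Bandwidth = 100 * 10^6 = 100000000 bps
Time = 512 / 100000000 seconds
Time in us = 512 * 10^6 / 100000000 = 5.12

5.12


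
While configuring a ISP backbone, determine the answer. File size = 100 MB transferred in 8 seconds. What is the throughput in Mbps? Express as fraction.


Given: file = 100 MB, time = 8 s
File in Mb = 100 * 8 = 800 Mb
Throughput = 800 / 8 Mbps
Throughput = 100 Mbps

100


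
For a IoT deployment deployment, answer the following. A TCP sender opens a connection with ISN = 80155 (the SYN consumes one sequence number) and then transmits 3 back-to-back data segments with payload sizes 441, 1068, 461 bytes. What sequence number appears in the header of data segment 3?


The SYN occupies sequence number ISN = 80155, so the first data byte is ISN + 1 = 80156.
SEQ of data segment i = (ISN + 1) + sum of payload sizes of segments 1..i-1.
Segment 1: SEQ = 80156, payload = 441 bytes
Segment 2: SEQ = 80597, payload = 1068 bytes
Segment 3: SEQ = 81665, payload = 461 bytes
SEQ of segment 3 = 80156 + 441 + 1068 = 81665

81665


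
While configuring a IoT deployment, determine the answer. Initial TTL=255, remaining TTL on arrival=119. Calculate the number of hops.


Given: initial TTL = 255, received TTL = 119
Hops = initial TTL - received TTL
Hops = 255 - 119 = 136

136


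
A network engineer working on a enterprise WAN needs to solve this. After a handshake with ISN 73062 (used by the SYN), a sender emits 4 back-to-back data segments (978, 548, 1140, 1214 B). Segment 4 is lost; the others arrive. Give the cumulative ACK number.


SYN uses sequence number 73062; first data byte = ISN + 1 = 73063.
Segment 1: SEQ = 73063, len = 978 B, covers [73063, 74040]
Segment 2: SEQ = 74041, len = 548 B, covers [74041, 74588]
Segment 3: SEQ = 74589, len = 1140 B, covers [74589, 75728]
Segment 4: SEQ = 75729, len = 1214 B, covers [75729, 76942] [LOST]
In-order data received: bytes [73063, 75728] (segments 1..3).
Segment 4 missing -> gap begins at byte 75729.
Cumulative ACK = next expected in-order byte = 73063 + 978 + 548 + 1140 = 75729

75729


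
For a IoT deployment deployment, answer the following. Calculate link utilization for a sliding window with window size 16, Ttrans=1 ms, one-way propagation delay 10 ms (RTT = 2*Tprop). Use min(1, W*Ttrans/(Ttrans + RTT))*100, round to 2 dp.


Given: W = 16, Ttrans = 1 ms, RTT = 20 ms (= 2 * Tprop, Tprop = 10 ms)
Cycle time = Ttrans + RTT = 1 + 20 = 21 ms (first packet sent until its ACK returns)
W * Ttrans = 16 * 1 = 16 ms of sending per cycle
W * Ttrans / (Ttrans + RTT) = 16 / 21 = 0.761905
U = min(1, 0.761905) = 0.761905
U% = 76.19%

76.19


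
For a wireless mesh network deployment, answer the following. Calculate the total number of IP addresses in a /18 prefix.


Given: CIDR prefix /18
Host bits = 32 - 18 = 14
Total addresses = 2^14 = 16384

16384


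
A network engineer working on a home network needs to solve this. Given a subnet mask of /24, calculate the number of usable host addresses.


Given: subnet mask /24
Host bits = 32 - 24 = 8
Total addresses = 2^8 = 256
Usable hosts = 256 - 2 (network + broadcast) = 254

254
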